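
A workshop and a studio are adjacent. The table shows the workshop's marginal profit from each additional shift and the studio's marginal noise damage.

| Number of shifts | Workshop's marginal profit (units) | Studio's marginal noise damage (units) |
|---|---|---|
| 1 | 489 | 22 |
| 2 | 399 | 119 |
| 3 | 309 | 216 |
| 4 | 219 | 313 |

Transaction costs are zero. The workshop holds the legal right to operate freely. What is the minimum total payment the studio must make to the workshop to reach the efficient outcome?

219

Left alone the workshop would choose level 4 (marginal profit stays positive).
Efficient level: k* = 3 (marginal profit ≥ marginal noise damage through 3).
The studio must at least cover the workshop's forgone profit from cutting 4→3: 219 = 219.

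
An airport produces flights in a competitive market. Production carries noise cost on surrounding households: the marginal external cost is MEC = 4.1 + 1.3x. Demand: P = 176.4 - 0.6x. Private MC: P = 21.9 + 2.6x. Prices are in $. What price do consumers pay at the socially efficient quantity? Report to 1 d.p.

Social marginal cost = private MC + MEC = 26.0 + 3.9x.
Set SMC = demand: 26.0 + 3.9x = 176.4 - 0.6x → x* = 33.4222.
Consumer price on the demand curve at x*: 176.4 − 0.6×33.4222 = 156.3467.

P = $156.3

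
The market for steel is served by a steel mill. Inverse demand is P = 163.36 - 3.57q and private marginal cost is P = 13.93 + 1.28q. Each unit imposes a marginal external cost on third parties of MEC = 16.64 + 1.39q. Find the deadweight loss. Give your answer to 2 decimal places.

DWL = 283.35

Market equilibrium (private): 13.93 + 1.28q = 163.36 - 3.57q → q_m = 30.8103.
Social marginal cost = private MC + MEC = 30.57 + 2.67q.
Set SMC = demand: 30.57 + 2.67q = 163.36 - 3.57q → q* = 21.2804.
The welfare-loss triangle has base |q_m − q*| and height MEC(q_m) (the vertical gap between SMC and demand is zero at q* and MEC at q_m).
DWL = ½ × 9.5299 × 59.4663 = 283.3539.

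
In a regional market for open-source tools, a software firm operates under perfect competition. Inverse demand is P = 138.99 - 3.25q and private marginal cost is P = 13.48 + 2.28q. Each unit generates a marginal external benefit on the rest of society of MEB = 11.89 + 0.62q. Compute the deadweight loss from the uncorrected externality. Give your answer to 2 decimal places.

Market equilibrium (private): 13.48 + 2.28q = 138.99 - 3.25q → q_m = 22.6962.
Social marginal cost = private MC − MEB = 1.59 + 1.66q.
Set SMC = demand: 1.59 + 1.66q = 138.99 - 3.25q → q* = 27.9837.
The loss is the area between SMC and demand from q* to q_m; with linear curves that's a triangle of height MEB(q_m).
DWL = ½ × 5.2875 × 25.9616 = 68.6360.

DWL = 68.64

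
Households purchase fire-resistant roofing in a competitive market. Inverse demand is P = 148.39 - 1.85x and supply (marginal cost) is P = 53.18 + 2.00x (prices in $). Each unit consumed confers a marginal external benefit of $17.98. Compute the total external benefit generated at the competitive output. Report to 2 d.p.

Market equilibrium (private): 53.18 + 2.00x = 148.39 - 1.85x → x_m = 24.7299.
Total external benefit = MEB × x_m = 17.98 × 24.7299 = 444.6436.

$444.64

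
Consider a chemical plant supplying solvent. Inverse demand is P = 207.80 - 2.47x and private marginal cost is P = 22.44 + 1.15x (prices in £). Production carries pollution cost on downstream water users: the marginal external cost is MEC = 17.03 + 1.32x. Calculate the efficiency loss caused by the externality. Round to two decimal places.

DWL = £724.75

Market equilibrium (private): 22.44 + 1.15x = 207.80 - 2.47x → x_m = 51.2044.
Social marginal cost = private MC + MEC = 39.47 + 2.47x.
Set SMC = demand: 39.47 + 2.47x = 207.80 - 2.47x → x* = 34.0749.
The welfare-loss triangle has base |x_m − x*| and height MEC(x_m) (the vertical gap between SMC and demand is zero at x* and MEC at x_m).
DWL = ½ × 17.1295 × 84.6198 = 724.7474.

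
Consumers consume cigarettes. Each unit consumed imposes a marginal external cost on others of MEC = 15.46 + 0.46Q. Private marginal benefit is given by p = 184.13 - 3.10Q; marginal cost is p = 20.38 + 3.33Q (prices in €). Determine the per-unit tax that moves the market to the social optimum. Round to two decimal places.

tax = €25.36 per unit

Social marginal benefit = demand − MEC = 168.67 - 3.56Q.
Set SMB = MC: 168.67 - 3.56Q = 20.38 + 3.33Q → Q* = 21.5225.
The Pigouvian tax equals MEC at Q*: 15.46 + 0.46×21.5225 = 25.3604.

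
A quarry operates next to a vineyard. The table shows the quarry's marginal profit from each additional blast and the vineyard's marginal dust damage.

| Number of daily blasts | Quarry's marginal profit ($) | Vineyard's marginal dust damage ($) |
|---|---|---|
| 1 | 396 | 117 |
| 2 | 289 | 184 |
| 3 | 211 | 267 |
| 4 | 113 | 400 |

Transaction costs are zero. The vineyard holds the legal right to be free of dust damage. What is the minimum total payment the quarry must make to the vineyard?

Efficient level: marginal profit ≥ marginal dust damage through level 2, so k* = 2.
With the vineyard holding the right, the quarry must at least compensate total damage at k*: 117 + 184 = 301.

$301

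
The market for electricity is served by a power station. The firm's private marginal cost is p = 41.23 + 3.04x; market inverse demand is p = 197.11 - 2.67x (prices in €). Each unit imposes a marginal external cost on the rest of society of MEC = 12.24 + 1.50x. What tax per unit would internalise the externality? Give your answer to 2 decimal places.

Social marginal cost = private MC + MEC = 53.47 + 4.54x.
Set SMC = demand: 53.47 + 4.54x = 197.11 - 2.67x → x* = 19.9223.
The Pigouvian tax equals MEC at x*: 12.24 + 1.50×19.9223 = 42.1235.

tax = €42.12 per unit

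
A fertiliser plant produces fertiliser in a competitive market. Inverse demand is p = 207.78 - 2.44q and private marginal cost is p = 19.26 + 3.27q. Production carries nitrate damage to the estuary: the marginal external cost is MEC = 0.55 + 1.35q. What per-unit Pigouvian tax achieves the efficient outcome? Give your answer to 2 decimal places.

tax = 36.49 per unit

Social marginal cost = private MC + MEC = 19.81 + 4.62q.
Set SMC = demand: 19.81 + 4.62q = 207.78 - 2.44q → q* = 26.6246.
The Pigouvian tax equals MEC at q*: 0.55 + 1.35×26.6246 = 36.4932.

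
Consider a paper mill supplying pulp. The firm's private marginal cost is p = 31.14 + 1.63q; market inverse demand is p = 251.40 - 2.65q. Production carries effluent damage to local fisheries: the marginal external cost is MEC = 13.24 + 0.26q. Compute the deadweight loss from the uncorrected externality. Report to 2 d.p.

DWL = 78.04

Market equilibrium (private): 31.14 + 1.63q = 251.40 - 2.65q → q_m = 51.4626.
Social marginal cost = private MC + MEC = 44.38 + 1.89q.
Set SMC = demand: 44.38 + 1.89q = 251.40 - 2.65q → q* = 45.5991.
The welfare-loss triangle has base |q_m − q*| and height MEC(q_m) (the vertical gap between SMC and demand is zero at q* and MEC at q_m).
DWL = ½ × 5.8635 × 26.6203 = 78.0441.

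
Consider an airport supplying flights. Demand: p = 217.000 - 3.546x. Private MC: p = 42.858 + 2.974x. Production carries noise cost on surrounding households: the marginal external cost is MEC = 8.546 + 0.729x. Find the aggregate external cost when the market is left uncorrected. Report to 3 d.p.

488.276

Market equilibrium (private): 42.858 + 2.974x = 217.000 - 3.546x → x_m = 26.7089.
Total external cost = ∫₀^{x_m} (8.546 + 0.729x) dx = 8.546×26.7089 + ½×0.729×26.7089² = 488.2759.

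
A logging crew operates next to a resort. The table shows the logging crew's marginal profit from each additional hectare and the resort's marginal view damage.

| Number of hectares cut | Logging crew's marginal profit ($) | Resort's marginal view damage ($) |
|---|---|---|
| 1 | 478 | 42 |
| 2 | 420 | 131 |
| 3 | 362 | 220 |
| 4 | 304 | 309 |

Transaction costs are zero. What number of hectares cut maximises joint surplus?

3

Bargaining reaches the level where marginal profit last exceeds marginal view damage.
That holds through level 3 (362 ≥ 220) but not at 4 (304 < 309).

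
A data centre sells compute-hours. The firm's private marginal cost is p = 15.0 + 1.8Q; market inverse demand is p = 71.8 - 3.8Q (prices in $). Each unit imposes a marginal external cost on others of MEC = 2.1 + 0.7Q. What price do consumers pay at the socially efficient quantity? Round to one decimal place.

Social marginal cost = private MC + MEC = 17.1 + 2.5Q.
Set SMC = demand: 17.1 + 2.5Q = 71.8 - 3.8Q → Q* = 8.6825.
Consumer price on the demand curve at Q*: 71.8 − 3.8×8.6825 = 38.8065.

P = $38.8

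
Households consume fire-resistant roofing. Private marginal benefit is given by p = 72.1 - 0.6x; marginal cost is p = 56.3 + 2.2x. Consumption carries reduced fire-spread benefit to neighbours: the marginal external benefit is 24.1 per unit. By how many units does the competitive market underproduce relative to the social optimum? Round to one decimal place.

Market equilibrium (private): 56.3 + 2.2x = 72.1 - 0.6x → x_m = 5.6429.
Social marginal benefit = demand + MEB = 96.2 - 0.6x.
Set SMB = MC: 96.2 - 0.6x = 56.3 + 2.2x → x* = 14.2500.
Gap = |5.6429 − 14.2500| = 8.6071.

8.6 units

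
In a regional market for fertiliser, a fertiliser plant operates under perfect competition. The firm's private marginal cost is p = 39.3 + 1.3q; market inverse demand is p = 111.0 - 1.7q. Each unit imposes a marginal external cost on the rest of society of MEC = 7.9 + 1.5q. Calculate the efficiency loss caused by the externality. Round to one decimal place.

Market equilibrium (private): 39.3 + 1.3q = 111.0 - 1.7q → q_m = 23.9000.
Social marginal cost = private MC + MEC = 47.2 + 2.8q.
Set SMC = demand: 47.2 + 2.8q = 111.0 - 1.7q → q* = 14.1778.
Between q* and q_m the wedge SMC − demand runs linearly from 0 to MEC(q_m), so the loss is a triangle.
DWL = ½ × 9.7222 × 43.7500 = 212.6731.

DWL = 212.7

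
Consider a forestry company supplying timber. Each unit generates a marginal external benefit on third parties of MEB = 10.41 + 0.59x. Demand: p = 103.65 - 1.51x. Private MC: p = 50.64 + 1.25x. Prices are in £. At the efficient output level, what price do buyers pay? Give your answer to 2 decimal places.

P = £59.52

Social marginal cost = private MC − MEB = 40.23 + 0.66x.
Set SMC = demand: 40.23 + 0.66x = 103.65 - 1.51x → x* = 29.2258.
Consumer price on the demand curve at x*: 103.65 − 1.51×29.2258 = 59.5190.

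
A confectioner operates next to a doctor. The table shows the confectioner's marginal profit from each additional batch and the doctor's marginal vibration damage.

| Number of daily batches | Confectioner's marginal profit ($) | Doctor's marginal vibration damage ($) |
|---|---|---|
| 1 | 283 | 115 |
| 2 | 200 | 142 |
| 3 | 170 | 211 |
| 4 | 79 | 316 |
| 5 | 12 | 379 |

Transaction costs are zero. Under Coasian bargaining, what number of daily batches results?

Bargaining reaches the level where marginal profit last exceeds marginal vibration damage.
That holds through level 2 (200 ≥ 142) but not at 3 (170 < 211).

2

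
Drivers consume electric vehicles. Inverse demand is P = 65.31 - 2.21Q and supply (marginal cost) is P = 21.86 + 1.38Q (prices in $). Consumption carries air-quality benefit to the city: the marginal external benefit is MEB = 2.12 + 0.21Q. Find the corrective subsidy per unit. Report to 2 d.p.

Social marginal benefit = demand + MEB = 67.43 - 2.00Q.
Set SMB = MC: 67.43 - 2.00Q = 21.86 + 1.38Q → Q* = 13.4822.
The Pigouvian subsidy equals MEB at Q*: 2.12 + 0.21×13.4822 = 4.9513.

subsidy = $4.95 per unit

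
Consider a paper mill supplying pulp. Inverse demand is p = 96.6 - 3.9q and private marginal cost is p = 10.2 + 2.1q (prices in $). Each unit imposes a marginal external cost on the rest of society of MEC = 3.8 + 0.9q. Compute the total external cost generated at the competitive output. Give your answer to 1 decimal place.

$148.0

Market equilibrium (private): 10.2 + 2.1q = 96.6 - 3.9q → q_m = 14.4000.
Total external cost = ∫₀^{q_m} (3.8 + 0.9q) dq = 3.8×14.4000 + ½×0.9×14.4000² = 148.0320.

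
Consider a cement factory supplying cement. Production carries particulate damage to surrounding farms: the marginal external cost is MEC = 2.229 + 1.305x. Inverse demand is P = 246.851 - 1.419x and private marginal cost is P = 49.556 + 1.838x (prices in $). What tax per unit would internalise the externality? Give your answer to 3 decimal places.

Social marginal cost = private MC + MEC = 51.785 + 3.143x.
Set SMC = demand: 51.785 + 3.143x = 246.851 - 1.419x → x* = 42.7589.
The Pigouvian tax equals MEC at x*: 2.229 + 1.305×42.7589 = 58.0294.

tax = $58.029 per unit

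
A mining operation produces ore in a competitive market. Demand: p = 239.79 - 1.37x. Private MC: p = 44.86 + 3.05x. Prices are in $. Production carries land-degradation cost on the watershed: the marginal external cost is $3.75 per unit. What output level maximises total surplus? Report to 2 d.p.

x* = 43.25

Social marginal cost = private MC + MEC = 48.61 + 3.05x.
Set SMC = demand: 48.61 + 3.05x = 239.79 - 1.37x → x* = 43.2534.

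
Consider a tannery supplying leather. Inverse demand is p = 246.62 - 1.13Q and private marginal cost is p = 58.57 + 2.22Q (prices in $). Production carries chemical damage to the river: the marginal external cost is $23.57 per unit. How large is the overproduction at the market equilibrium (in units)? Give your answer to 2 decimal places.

Market equilibrium (private): 58.57 + 2.22Q = 246.62 - 1.13Q → Q_m = 56.1343.
Social marginal cost = private MC + MEC = 82.14 + 2.22Q.
Set SMC = demand: 82.14 + 2.22Q = 246.62 - 1.13Q → Q* = 49.0985.
Gap = |56.1343 − 49.0985| = 7.0358.

7.04 units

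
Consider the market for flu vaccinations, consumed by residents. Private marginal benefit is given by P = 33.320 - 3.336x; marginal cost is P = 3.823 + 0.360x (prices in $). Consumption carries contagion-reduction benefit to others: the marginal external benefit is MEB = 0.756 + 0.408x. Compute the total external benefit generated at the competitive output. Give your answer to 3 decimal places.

$19.027

Market equilibrium (private): 3.823 + 0.360x = 33.320 - 3.336x → x_m = 7.9808.
Total external benefit = ∫₀^{x_m} (0.756 + 0.408x) dx = 0.756×7.9808 + ½×0.408×7.9808² = 19.0269.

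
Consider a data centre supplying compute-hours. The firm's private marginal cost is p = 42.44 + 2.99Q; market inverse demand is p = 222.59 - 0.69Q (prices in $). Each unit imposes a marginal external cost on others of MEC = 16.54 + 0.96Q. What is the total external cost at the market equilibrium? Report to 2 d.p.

Market equilibrium (private): 42.44 + 2.99Q = 222.59 - 0.69Q → Q_m = 48.9538.
Total external cost = ∫₀^{Q_m} (16.54 + 0.96Q) dQ = 16.54×48.9538 + ½×0.96×48.9538² = 1960.0036.

$1960.00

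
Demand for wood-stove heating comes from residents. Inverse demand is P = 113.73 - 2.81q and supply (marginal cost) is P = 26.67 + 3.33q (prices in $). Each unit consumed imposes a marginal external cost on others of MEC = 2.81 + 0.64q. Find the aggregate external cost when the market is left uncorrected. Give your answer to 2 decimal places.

Market equilibrium (private): 26.67 + 3.33q = 113.73 - 2.81q → q_m = 14.1792.
Total external cost = ∫₀^{q_m} (2.81 + 0.64q) dq = 2.81×14.1792 + ½×0.64×14.1792² = 104.1795.

$104.18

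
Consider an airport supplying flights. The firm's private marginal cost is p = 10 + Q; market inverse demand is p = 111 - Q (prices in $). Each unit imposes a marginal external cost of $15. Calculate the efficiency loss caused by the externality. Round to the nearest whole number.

DWL = $56

Market equilibrium (private): 10 + Q = 111 - Q → Q_m = 50.5000.
Social marginal cost = private MC + MEC = 25 + Q.
Set SMC = demand: 25 + Q = 111 - Q → Q* = 43.0000.
Height of the DWL triangle at Q_m is SMC(Q_m) − demand(Q_m) = MEC(Q_m) = 15.0000.
DWL = ½ × 7.5000 × 15.0000 = 56.2500.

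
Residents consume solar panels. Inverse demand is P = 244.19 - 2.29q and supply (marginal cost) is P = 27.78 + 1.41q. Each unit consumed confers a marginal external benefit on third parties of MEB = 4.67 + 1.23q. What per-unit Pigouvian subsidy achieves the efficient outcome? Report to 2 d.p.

subsidy = 114.76 per unit

Social marginal benefit = demand + MEB = 248.86 - 1.06q.
Set SMB = MC: 248.86 - 1.06q = 27.78 + 1.41q → q* = 89.5061.
The Pigouvian subsidy equals MEB at q*: 4.67 + 1.23×89.5061 = 114.7625.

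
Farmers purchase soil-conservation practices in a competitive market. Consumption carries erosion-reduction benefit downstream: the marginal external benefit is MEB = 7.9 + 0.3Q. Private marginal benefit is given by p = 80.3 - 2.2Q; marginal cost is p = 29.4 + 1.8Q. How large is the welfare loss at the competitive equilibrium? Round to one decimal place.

Market equilibrium (private): 29.4 + 1.8Q = 80.3 - 2.2Q → Q_m = 12.7250.
Social marginal benefit = demand + MEB = 88.2 - 1.9Q.
Set SMB = MC: 88.2 - 1.9Q = 29.4 + 1.8Q → Q* = 15.8919.
The loss is the area between SMB and MC from Q* to Q_m; with linear curves that's a triangle of height MEB(Q_m).
DWL = ½ × 3.1669 × 11.7175 = 18.5541.

DWL = 18.6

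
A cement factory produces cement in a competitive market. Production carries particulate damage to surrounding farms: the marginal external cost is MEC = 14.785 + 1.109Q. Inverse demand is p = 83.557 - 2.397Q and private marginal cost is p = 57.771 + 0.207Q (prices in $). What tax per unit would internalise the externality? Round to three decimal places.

Social marginal cost = private MC + MEC = 72.556 + 1.316Q.
Set SMC = demand: 72.556 + 1.316Q = 83.557 - 2.397Q → Q* = 2.9628.
The Pigouvian tax equals MEC at Q*: 14.785 + 1.109×2.9628 = 18.0707.

tax = $18.071 per unit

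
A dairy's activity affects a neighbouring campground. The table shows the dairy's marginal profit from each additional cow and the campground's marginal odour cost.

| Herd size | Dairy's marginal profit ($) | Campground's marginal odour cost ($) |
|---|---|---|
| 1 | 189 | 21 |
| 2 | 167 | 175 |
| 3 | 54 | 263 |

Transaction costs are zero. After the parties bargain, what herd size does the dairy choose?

1

Bargaining reaches the level where marginal profit last exceeds marginal odour cost.
That holds through level 1 (189 ≥ 21) but not at 2 (167 < 175).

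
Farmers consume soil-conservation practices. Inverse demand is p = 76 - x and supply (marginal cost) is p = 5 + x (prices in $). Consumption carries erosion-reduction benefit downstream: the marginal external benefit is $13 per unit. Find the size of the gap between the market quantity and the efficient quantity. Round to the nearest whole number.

7 units

Market equilibrium (private): 5 + x = 76 - x → x_m = 35.5000.
Social marginal benefit = demand + MEB = 89 - x.
Set SMB = MC: 89 - x = 5 + x → x* = 42.0000.
Gap = |35.5000 − 42.0000| = 6.5000.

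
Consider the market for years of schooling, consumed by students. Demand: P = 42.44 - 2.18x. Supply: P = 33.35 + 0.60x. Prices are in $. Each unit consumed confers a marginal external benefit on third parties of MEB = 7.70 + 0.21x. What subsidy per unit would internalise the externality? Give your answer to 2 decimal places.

subsidy = $9.07 per unit

Social marginal benefit = demand + MEB = 50.14 - 1.97x.
Set SMB = MC: 50.14 - 1.97x = 33.35 + 0.60x → x* = 6.5331.
The Pigouvian subsidy equals MEB at x*: 7.70 + 0.21×6.5331 = 9.0720.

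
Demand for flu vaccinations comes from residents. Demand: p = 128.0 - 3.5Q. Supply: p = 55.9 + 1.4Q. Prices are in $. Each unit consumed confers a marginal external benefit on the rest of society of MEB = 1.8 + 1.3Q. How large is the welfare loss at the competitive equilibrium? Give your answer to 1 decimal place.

Market equilibrium (private): 55.9 + 1.4Q = 128.0 - 3.5Q → Q_m = 14.7143.
Social marginal benefit = demand + MEB = 129.8 - 2.2Q.
Set SMB = MC: 129.8 - 2.2Q = 55.9 + 1.4Q → Q* = 20.5278.
The welfare-loss triangle has base |Q_m − Q*| and height MEB(Q_m) (the vertical gap between SMB and MC is zero at Q* and MEB at Q_m).
DWL = ½ × 5.8135 × 20.9286 = 60.8342.

DWL = $60.8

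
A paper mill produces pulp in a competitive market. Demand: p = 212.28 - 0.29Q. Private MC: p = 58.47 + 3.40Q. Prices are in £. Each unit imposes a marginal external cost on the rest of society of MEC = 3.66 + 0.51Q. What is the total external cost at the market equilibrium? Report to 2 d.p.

Market equilibrium (private): 58.47 + 3.40Q = 212.28 - 0.29Q → Q_m = 41.6829.
Total external cost = ∫₀^{Q_m} (3.66 + 0.51Q) dQ = 3.66×41.6829 + ½×0.51×41.6829² = 595.6128.

£595.61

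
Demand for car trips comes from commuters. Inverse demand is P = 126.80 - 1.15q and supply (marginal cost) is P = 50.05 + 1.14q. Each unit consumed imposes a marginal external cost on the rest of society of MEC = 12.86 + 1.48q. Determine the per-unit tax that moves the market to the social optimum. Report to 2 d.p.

tax = 37.94 per unit

Social marginal benefit = demand − MEC = 113.94 - 2.63q.
Set SMB = MC: 113.94 - 2.63q = 50.05 + 1.14q → q* = 16.9469.
The Pigouvian tax equals MEC at q*: 12.86 + 1.48×16.9469 = 37.9414.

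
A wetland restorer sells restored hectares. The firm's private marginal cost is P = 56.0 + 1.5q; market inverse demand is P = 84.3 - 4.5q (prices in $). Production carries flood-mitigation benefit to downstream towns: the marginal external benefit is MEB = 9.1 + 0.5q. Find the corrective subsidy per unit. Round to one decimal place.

Social marginal cost = private MC − MEB = 46.9 + q.
Set SMC = demand: 46.9 + q = 84.3 - 4.5q → q* = 6.8000.
The Pigouvian subsidy equals MEB at q*: 9.1 + 0.5×6.8000 = 12.5000.

subsidy = $12.5 per unit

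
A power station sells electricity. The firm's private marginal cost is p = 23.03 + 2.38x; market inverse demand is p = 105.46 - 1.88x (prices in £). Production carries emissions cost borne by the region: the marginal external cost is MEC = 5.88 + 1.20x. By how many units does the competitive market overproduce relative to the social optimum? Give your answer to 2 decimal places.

Market equilibrium (private): 23.03 + 2.38x = 105.46 - 1.88x → x_m = 19.3498.
Social marginal cost = private MC + MEC = 28.91 + 3.58x.
Set SMC = demand: 28.91 + 3.58x = 105.46 - 1.88x → x* = 14.0201.
Gap = |19.3498 − 14.0201| = 5.3297.

5.33 units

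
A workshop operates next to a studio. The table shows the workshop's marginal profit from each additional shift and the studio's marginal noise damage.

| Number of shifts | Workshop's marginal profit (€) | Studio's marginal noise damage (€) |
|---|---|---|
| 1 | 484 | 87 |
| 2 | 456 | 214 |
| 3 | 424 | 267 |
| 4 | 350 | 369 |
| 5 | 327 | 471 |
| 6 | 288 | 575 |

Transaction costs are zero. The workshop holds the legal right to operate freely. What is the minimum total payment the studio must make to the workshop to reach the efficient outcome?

€965

Left alone the workshop would choose level 6 (marginal profit stays positive).
Efficient level: k* = 3 (marginal profit ≥ marginal noise damage through 3).
The studio must at least cover the workshop's forgone profit from cutting 6→3: 350 + 327 + 288 = 965.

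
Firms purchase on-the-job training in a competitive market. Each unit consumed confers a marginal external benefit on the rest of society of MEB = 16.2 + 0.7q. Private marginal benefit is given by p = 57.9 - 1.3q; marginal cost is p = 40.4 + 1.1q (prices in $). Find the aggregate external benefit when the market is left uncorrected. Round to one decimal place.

Market equilibrium (private): 40.4 + 1.1q = 57.9 - 1.3q → q_m = 7.2917.
Total external benefit = ∫₀^{q_m} (16.2 + 0.7q) dq = 16.2×7.2917 + ½×0.7×7.2917² = 136.7347.

$136.7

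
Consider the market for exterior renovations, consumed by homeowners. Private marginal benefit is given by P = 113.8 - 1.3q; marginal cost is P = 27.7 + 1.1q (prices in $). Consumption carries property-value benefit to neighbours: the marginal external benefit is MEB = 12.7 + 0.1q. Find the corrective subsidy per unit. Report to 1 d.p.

subsidy = $17.0 per unit

Social marginal benefit = demand + MEB = 126.5 - 1.2q.
Set SMB = MC: 126.5 - 1.2q = 27.7 + 1.1q → q* = 42.9565.
The Pigouvian subsidy equals MEB at q*: 12.7 + 0.1×42.9565 = 16.9957.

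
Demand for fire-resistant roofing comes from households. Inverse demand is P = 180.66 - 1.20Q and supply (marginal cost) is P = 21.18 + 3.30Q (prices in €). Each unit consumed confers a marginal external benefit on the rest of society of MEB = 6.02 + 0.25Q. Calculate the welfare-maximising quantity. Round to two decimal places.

Q* = 38.94

Social marginal benefit = demand + MEB = 186.68 - 0.95Q.
Set SMB = MC: 186.68 - 0.95Q = 21.18 + 3.30Q → Q* = 38.9412.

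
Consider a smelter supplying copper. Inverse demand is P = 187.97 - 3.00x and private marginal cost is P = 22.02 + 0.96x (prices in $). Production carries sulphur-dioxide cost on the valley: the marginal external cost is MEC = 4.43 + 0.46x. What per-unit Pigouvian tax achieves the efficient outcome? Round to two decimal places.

Social marginal cost = private MC + MEC = 26.45 + 1.42x.
Set SMC = demand: 26.45 + 1.42x = 187.97 - 3.00x → x* = 36.5430.
The Pigouvian tax equals MEC at x*: 4.43 + 0.46×36.5430 = 21.2398.

tax = $21.24 per unit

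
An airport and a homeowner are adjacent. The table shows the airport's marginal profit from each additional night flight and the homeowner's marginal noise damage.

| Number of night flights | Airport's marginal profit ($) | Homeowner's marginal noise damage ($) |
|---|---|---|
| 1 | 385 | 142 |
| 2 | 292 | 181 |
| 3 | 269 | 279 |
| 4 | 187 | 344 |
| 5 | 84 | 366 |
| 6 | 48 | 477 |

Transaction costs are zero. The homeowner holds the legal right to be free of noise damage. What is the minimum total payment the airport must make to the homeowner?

$323

Efficient level: marginal profit ≥ marginal noise damage through level 2, so k* = 2.
With the homeowner holding the right, the airport must at least compensate total damage at k*: 142 + 181 = 323.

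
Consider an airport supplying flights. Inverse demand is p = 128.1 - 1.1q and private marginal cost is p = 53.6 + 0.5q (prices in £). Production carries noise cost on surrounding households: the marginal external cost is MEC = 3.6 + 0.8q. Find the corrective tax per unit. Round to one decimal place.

tax = £27.2 per unit

Social marginal cost = private MC + MEC = 57.2 + 1.3q.
Set SMC = demand: 57.2 + 1.3q = 128.1 - 1.1q → q* = 29.5417.
The Pigouvian tax equals MEC at q*: 3.6 + 0.8×29.5417 = 27.2334.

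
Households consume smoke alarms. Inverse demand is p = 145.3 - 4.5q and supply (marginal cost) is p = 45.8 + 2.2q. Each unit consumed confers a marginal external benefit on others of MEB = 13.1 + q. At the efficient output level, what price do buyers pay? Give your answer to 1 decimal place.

Social marginal benefit = demand + MEB = 158.4 - 3.5q.
Set SMB = MC: 158.4 - 3.5q = 45.8 + 2.2q → q* = 19.7544.
Consumer price on the demand curve at q*: 145.3 − 4.5×19.7544 = 56.4052.

P = 56.4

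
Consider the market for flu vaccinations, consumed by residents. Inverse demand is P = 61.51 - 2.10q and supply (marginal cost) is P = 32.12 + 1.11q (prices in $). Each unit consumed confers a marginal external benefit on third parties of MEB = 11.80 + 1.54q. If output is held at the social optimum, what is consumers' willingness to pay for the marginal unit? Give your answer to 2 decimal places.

P = $9.71

Social marginal benefit = demand + MEB = 73.31 - 0.56q.
Set SMB = MC: 73.31 - 0.56q = 32.12 + 1.11q → q* = 24.6647.
Consumer price on the demand curve at q*: 61.51 − 2.10×24.6647 = 9.7141.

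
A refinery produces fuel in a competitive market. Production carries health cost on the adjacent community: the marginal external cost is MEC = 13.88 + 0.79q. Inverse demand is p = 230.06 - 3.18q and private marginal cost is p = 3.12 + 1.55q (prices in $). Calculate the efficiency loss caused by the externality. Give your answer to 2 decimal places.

DWL = $242.89

Market equilibrium (private): 3.12 + 1.55q = 230.06 - 3.18q → q_m = 47.9789.
Social marginal cost = private MC + MEC = 17.00 + 2.34q.
Set SMC = demand: 17.00 + 2.34q = 230.06 - 3.18q → q* = 38.5978.
The welfare-loss triangle has base |q_m − q*| and height MEC(q_m) (the vertical gap between SMC and demand is zero at q* and MEC at q_m).
DWL = ½ × 9.3811 × 51.7833 = 242.8922.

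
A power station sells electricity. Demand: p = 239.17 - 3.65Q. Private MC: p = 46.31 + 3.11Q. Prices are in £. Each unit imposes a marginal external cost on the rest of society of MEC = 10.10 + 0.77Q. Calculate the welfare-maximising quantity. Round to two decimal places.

Q* = 24.27

Social marginal cost = private MC + MEC = 56.41 + 3.88Q.
Set SMC = demand: 56.41 + 3.88Q = 239.17 - 3.65Q → Q* = 24.2709.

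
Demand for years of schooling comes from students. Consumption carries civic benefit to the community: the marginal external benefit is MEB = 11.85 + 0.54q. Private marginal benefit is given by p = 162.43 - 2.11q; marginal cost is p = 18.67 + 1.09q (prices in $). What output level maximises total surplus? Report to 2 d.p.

q* = 58.50

Social marginal benefit = demand + MEB = 174.28 - 1.57q.
Set SMB = MC: 174.28 - 1.57q = 18.67 + 1.09q → q* = 58.5000.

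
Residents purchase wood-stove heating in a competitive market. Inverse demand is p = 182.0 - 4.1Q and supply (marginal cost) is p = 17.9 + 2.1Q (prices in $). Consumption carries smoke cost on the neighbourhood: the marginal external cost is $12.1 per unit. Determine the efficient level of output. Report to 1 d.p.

Social marginal benefit = demand − MEC = 169.9 - 4.1Q.
Set SMB = MC: 169.9 - 4.1Q = 17.9 + 2.1Q → Q* = 24.5161.

Q* = 24.5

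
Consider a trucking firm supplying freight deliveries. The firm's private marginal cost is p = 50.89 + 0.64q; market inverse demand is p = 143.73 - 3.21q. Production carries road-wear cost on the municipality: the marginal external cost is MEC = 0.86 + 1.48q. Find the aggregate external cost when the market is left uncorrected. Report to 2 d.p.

Market equilibrium (private): 50.89 + 0.64q = 143.73 - 3.21q → q_m = 24.1143.
Total external cost = ∫₀^{q_m} (0.86 + 1.48q) dq = 0.86×24.1143 + ½×1.48×24.1143² = 451.0479.

451.05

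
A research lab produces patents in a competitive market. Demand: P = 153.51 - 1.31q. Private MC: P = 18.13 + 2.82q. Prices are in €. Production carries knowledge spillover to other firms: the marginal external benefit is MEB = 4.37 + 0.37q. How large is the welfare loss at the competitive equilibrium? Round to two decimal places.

DWL = €36.20

Market equilibrium (private): 18.13 + 2.82q = 153.51 - 1.31q → q_m = 32.7797.
Social marginal cost = private MC − MEB = 13.76 + 2.45q.
Set SMC = demand: 13.76 + 2.45q = 153.51 - 1.31q → q* = 37.1676.
Between q* and q_m the wedge demand − SMC runs linearly from 0 to MEB(q_m), so the loss is a triangle.
DWL = ½ × 4.3879 × 16.4985 = 36.1969.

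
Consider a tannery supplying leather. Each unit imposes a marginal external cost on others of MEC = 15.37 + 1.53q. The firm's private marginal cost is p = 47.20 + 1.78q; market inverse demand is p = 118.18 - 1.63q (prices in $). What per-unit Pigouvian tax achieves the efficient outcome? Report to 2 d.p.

tax = $32.59 per unit

Social marginal cost = private MC + MEC = 62.57 + 3.31q.
Set SMC = demand: 62.57 + 3.31q = 118.18 - 1.63q → q* = 11.2571.
The Pigouvian tax equals MEC at q*: 15.37 + 1.53×11.2571 = 32.5934.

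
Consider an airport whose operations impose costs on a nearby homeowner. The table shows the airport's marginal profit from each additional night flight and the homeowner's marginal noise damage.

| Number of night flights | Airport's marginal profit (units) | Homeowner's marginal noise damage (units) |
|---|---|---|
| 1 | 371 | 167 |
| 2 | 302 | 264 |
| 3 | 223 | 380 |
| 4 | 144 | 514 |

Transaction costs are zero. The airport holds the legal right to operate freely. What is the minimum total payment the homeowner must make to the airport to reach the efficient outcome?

367

Left alone the airport would choose level 4 (marginal profit stays positive).
Efficient level: k* = 2 (marginal profit ≥ marginal noise damage through 2).
The homeowner must at least cover the airport's forgone profit from cutting 4→2: 223 + 144 = 367.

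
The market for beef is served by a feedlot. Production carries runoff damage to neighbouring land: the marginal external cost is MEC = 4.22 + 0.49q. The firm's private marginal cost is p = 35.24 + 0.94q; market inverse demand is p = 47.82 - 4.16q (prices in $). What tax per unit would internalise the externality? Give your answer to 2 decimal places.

tax = $4.95 per unit

Social marginal cost = private MC + MEC = 39.46 + 1.43q.
Set SMC = demand: 39.46 + 1.43q = 47.82 - 4.16q → q* = 1.4955.
The Pigouvian tax equals MEC at q*: 4.22 + 0.49×1.4955 = 4.9528.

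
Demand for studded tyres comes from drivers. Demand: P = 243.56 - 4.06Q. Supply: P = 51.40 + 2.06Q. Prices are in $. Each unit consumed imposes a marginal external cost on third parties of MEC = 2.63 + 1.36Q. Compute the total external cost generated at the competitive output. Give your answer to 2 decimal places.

$752.98

Market equilibrium (private): 51.40 + 2.06Q = 243.56 - 4.06Q → Q_m = 31.3987.
Total external cost = ∫₀^{Q_m} (2.63 + 1.36Q) dQ = 2.63×31.3987 + ½×1.36×31.3987² = 752.9759.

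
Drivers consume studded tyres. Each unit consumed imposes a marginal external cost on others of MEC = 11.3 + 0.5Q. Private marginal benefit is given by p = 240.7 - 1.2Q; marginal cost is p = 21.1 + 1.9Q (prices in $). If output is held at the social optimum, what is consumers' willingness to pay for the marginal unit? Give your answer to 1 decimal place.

Social marginal benefit = demand − MEC = 229.4 - 1.7Q.
Set SMB = MC: 229.4 - 1.7Q = 21.1 + 1.9Q → Q* = 57.8611.
Consumer price on the demand curve at Q*: 240.7 − 1.2×57.8611 = 171.2667.

P = $171.3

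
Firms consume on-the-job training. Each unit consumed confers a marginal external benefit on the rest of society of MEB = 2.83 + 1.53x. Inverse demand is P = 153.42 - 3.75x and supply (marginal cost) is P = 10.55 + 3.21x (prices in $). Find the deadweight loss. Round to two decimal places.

Market equilibrium (private): 10.55 + 3.21x = 153.42 - 3.75x → x_m = 20.5273.
Social marginal benefit = demand + MEB = 156.25 - 2.22x.
Set SMB = MC: 156.25 - 2.22x = 10.55 + 3.21x → x* = 26.8324.
Height of the DWL triangle at x_m is SMB(x_m) − MC(x_m) = MEB(x_m) = 34.2368.
DWL = ½ × 6.3051 × 34.2368 = 107.9332.

DWL = $107.93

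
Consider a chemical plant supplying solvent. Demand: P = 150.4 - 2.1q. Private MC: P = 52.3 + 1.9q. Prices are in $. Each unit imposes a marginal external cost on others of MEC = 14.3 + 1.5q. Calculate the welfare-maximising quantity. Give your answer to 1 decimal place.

Social marginal cost = private MC + MEC = 66.6 + 3.4q.
Set SMC = demand: 66.6 + 3.4q = 150.4 - 2.1q → q* = 15.2364.

q* = 15.2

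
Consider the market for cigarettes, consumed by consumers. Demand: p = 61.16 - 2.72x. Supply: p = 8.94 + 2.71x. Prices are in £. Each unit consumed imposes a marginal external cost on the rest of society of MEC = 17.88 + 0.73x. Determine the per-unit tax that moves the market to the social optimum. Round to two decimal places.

tax = £21.95 per unit

Social marginal benefit = demand − MEC = 43.28 - 3.45x.
Set SMB = MC: 43.28 - 3.45x = 8.94 + 2.71x → x* = 5.5747.
The Pigouvian tax equals MEC at x*: 17.88 + 0.73×5.5747 = 21.9495.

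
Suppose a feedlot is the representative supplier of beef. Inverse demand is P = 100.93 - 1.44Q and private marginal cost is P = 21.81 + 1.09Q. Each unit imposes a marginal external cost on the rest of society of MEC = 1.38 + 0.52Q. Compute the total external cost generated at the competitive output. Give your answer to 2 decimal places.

297.43

Market equilibrium (private): 21.81 + 1.09Q = 100.93 - 1.44Q → Q_m = 31.2727.
Total external cost = ∫₀^{Q_m} (1.38 + 0.52Q) dQ = 1.38×31.2727 + ½×0.52×31.2727² = 297.4316.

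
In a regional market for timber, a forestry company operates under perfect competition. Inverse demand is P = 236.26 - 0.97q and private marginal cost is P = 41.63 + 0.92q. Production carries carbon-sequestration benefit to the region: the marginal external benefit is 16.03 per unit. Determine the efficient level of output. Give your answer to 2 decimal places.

Social marginal cost = private MC − MEB = 25.60 + 0.92q.
Set SMC = demand: 25.60 + 0.92q = 236.26 - 0.97q → q* = 111.4603.

q* = 111.46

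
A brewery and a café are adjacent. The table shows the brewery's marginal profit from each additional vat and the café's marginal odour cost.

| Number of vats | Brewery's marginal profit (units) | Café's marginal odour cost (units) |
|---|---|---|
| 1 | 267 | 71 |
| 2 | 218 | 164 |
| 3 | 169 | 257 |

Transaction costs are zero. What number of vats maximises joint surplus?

2

Bargaining reaches the level where marginal profit last exceeds marginal odour cost.
That holds through level 2 (218 ≥ 164) but not at 3 (169 < 257).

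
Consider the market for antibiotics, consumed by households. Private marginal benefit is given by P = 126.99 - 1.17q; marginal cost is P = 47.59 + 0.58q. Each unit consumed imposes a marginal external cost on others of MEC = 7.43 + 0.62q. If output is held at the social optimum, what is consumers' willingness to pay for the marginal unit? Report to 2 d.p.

P = 91.46

Social marginal benefit = demand − MEC = 119.56 - 1.79q.
Set SMB = MC: 119.56 - 1.79q = 47.59 + 0.58q → q* = 30.3671.
Consumer price on the demand curve at q*: 126.99 − 1.17×30.3671 = 91.4605.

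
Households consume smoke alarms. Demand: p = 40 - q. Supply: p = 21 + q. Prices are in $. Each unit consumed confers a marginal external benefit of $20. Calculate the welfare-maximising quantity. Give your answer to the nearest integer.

q* = 20

Social marginal benefit = demand + MEB = 60 - q.
Set SMB = MC: 60 - q = 21 + q → q* = 19.5000.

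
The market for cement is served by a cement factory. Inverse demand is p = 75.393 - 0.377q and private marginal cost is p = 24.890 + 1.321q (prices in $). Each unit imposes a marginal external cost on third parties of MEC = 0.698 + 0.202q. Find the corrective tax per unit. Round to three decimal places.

tax = $5.993 per unit

Social marginal cost = private MC + MEC = 25.588 + 1.523q.
Set SMC = demand: 25.588 + 1.523q = 75.393 - 0.377q → q* = 26.2132.
The Pigouvian tax equals MEC at q*: 0.698 + 0.202×26.2132 = 5.9931.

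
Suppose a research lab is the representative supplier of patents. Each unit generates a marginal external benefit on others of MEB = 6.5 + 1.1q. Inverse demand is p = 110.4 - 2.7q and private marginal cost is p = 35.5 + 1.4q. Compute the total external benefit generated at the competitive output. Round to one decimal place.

Market equilibrium (private): 35.5 + 1.4q = 110.4 - 2.7q → q_m = 18.2683.
Total external benefit = ∫₀^{q_m} (6.5 + 1.1q) dq = 6.5×18.2683 + ½×1.1×18.2683² = 302.2959.

302.3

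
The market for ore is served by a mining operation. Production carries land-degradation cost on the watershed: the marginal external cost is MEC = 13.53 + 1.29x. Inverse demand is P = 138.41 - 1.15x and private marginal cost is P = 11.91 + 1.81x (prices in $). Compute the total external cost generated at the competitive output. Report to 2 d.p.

$1756.26

Market equilibrium (private): 11.91 + 1.81x = 138.41 - 1.15x → x_m = 42.7365.
Total external cost = ∫₀^{x_m} (13.53 + 1.29x) dx = 13.53×42.7365 + ½×1.29×42.7365² = 1756.2583.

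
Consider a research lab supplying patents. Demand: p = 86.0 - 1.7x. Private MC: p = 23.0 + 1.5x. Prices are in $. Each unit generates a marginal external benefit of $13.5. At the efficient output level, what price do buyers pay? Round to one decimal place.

P = $45.4

Social marginal cost = private MC − MEB = 9.5 + 1.5x.
Set SMC = demand: 9.5 + 1.5x = 86.0 - 1.7x → x* = 23.9063.
Consumer price on the demand curve at x*: 86.0 − 1.7×23.9063 = 45.3593.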